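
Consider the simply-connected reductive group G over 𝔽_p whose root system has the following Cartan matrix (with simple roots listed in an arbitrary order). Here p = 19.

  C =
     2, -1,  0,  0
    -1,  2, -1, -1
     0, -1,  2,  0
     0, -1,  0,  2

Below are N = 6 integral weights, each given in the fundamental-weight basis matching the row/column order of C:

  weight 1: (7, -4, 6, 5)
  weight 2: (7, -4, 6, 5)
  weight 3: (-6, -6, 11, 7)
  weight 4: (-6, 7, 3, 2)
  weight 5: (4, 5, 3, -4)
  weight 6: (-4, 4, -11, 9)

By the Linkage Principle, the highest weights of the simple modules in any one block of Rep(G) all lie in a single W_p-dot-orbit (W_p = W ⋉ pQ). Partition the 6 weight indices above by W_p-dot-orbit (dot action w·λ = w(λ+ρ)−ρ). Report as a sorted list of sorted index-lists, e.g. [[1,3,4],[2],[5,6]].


D_4 Cartan matrix, 4 simple roots permuted; ρ=(1,1,1,1).

λ_j+ρ reflected into Ā_19 (⟨·,θ^∨⟩≤19); 4-tuples as given:

    λ_1 → (5, 3, 4, 3)
    λ_2 → (5, 3, 4, 3)
    λ_3 → (5, 3, 2, 2)
    λ_4 → (5, 3, 4, 3)
    λ_5 → (5, 3, 4, 3)
    λ_6 → (5, 3, 2, 2)

2 distinct reps among the 6 weights ⇒ 2 W_19-linkage classes:

[[1, 2, 4, 5], [3, 6]]


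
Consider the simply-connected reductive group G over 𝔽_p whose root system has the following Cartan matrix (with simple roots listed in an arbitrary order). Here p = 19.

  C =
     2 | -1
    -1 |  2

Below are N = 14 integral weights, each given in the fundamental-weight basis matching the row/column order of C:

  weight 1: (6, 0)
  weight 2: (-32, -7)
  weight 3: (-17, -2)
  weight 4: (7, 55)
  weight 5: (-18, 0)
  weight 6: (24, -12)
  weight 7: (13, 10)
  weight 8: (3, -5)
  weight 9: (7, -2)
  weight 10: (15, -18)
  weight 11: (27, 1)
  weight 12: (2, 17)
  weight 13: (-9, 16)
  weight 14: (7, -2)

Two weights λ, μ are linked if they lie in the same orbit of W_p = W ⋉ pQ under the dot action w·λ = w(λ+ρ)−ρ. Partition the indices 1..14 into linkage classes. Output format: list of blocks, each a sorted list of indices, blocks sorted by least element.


Root system A_2: the 2×2 matrix C matches after relabeling.

Each λ_j+ρ reduced to Ā_19; 2-tuples below use C's row order:

  λ_1 → (7, 1)
  λ_2 → (12, 1)
  λ_3 → (1, 16)
  λ_4 → (7, 1)
  λ_5 → (1, 16)
  λ_6 → (8, 5)
  λ_7 → (8, 5)
  λ_8 → (0, 4)
  λ_9 → (7, 1)
  λ_10 → (1, 16)
  λ_11 → (8, 9)
  λ_12 → (1, 16)
  λ_13 → (8, 9)
  λ_14 → (7, 1)

Grouping the 14 weights by Ā_19-representative: 6 linkage classes.

[[1, 4, 9, 14], [2], [3, 5, 10, 12], [6, 7], [8], [11, 13]]


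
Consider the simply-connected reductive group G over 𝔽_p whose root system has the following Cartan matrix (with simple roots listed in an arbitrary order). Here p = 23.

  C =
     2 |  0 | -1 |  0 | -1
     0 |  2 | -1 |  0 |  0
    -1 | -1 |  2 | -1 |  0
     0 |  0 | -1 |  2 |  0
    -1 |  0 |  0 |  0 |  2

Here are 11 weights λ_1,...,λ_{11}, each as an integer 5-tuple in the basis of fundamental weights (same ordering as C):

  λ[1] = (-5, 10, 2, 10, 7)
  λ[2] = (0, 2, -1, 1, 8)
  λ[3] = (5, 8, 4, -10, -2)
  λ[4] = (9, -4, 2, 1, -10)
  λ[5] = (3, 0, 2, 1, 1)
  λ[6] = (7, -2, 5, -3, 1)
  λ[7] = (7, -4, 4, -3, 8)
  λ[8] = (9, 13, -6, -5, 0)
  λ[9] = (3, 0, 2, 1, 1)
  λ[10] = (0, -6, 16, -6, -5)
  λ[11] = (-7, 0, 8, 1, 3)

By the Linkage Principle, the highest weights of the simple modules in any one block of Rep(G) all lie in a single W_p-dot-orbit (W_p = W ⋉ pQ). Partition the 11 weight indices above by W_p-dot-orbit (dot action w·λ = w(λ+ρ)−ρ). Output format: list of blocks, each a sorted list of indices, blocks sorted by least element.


Cartan matrix: type D_5 (|W|=1920); un-permuting the 5 rows.

Ā_23 reps of the 11 weights (D_5, coords as presented):

    1: (1, 5, 4, 5, 1)
    2: (1, 3, 0, 2, 9)
    3: (1, 5, 4, 5, 1)
    4: (1, 3, 0, 2, 9)
    5: (4, 1, 3, 2, 2)
    6: (4, 1, 3, 2, 2)
    7: (1, 3, 0, 2, 9)
    8: (1, 5, 4, 5, 1)
    9: (4, 1, 3, 2, 2)
    10: (1, 5, 4, 5, 1)
    11: (4, 1, 3, 2, 2)

Grouping the 11 weights by Ā_23-representative: 3 linkage classes.

[[1, 3, 8, 10], [2, 4, 7], [5, 6, 9, 11]]


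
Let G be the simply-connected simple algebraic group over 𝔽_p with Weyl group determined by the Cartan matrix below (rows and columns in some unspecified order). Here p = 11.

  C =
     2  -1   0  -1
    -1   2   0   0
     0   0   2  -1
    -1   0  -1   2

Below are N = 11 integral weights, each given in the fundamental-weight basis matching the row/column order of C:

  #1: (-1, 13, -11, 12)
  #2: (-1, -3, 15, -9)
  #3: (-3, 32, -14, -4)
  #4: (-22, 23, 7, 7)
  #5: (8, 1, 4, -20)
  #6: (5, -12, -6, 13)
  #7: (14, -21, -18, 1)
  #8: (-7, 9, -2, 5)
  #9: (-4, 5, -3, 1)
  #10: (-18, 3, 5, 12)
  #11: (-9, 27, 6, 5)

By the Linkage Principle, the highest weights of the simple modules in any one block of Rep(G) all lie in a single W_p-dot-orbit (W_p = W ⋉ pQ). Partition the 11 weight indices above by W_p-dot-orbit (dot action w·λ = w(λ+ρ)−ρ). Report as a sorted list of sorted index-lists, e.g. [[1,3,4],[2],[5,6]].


Root system A_4: the 4×4 matrix C matches after relabeling.

Each λ_j+ρ reduced to Ā_11; 4-tuples below use C's row order:

    [1] (0, 3, 1, 2)
    [2] (0, 3, 1, 2)
    [3] (2, 3, 4, 0)
    [4] (0, 3, 1, 2)
    [5] (0, 3, 1, 2)
    [6] (2, 3, 4, 0)
    [7] (2, 3, 4, 0)
    [8] (5, 4, 0, 1)
    [9] (0, 3, 1, 2)
    [10] (2, 3, 4, 0)
    [11] (2, 3, 4, 0)

The 11 indices split into 3 linkage classes (same alcove rep ⇔ same W_11-dot-orbit):

[[1, 2, 4, 5, 9], [3, 6, 7, 10, 11], [8]]


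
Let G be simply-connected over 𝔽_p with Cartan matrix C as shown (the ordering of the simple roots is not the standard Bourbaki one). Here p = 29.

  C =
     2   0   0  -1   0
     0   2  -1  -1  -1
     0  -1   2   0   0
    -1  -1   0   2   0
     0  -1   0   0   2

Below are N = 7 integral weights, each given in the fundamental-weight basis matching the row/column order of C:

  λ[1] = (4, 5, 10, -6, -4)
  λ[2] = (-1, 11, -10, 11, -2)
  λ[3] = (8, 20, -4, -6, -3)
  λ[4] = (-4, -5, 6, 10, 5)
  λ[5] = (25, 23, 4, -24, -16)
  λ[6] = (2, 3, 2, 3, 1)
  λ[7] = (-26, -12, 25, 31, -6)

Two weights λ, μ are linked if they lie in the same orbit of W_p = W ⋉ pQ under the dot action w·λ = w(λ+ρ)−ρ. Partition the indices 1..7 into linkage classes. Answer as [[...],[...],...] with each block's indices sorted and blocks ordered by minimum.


Cartan matrix: type D_5 (|W|=1920); un-permuting the 5 rows.

λ_j+ρ reflected into Ā_29 (⟨·,θ^∨⟩≤29); 5-tuples as given:

    1: (0, 2, 9, 3, 1)
    2: (0, 2, 9, 3, 1)
    3: (3, 4, 3, 4, 2)
    4: (3, 4, 3, 4, 2)
    5: (0, 2, 9, 3, 1)
    6: (3, 4, 3, 4, 2)
    7: (3, 4, 3, 4, 2)

Grouping the 7 weights by Ā_29-representative: 2 linkage classes.

[[1, 2, 5], [3, 4, 6, 7]]


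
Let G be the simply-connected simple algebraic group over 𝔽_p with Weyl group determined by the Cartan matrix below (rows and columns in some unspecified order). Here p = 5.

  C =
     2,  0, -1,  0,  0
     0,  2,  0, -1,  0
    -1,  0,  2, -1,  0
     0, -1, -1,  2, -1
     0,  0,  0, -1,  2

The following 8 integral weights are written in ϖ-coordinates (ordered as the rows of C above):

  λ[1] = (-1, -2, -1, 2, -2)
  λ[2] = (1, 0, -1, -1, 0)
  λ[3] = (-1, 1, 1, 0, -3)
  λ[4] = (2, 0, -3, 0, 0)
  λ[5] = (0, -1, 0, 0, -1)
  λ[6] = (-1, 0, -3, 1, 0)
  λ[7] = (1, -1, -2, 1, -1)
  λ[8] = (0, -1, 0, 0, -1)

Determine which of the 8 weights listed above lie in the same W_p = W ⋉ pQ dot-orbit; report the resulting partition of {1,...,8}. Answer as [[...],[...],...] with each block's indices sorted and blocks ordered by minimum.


D_5 Cartan matrix, 5 simple roots permuted; ρ=(1,1,1,1,1).

Ā_5 reps of the 8 weights (D_5, coords as presented):

  [1] (0, 1, 0, 1, 1) · [2] (2, 1, 0, 0, 1) · [3] (0, 1, 0, 1, 1) · [4] (1, 0, 1, 1, 0) · [5] (1, 0, 1, 1, 0) · [6] (2, 1, 0, 0, 1) · [7] (1, 0, 1, 1, 0) · [8] (1, 0, 1, 1, 0)

The 8 indices split into 3 linkage classes (same alcove rep ⇔ same W_5-dot-orbit):

[[1, 3], [2, 6], [4, 5, 7, 8]]


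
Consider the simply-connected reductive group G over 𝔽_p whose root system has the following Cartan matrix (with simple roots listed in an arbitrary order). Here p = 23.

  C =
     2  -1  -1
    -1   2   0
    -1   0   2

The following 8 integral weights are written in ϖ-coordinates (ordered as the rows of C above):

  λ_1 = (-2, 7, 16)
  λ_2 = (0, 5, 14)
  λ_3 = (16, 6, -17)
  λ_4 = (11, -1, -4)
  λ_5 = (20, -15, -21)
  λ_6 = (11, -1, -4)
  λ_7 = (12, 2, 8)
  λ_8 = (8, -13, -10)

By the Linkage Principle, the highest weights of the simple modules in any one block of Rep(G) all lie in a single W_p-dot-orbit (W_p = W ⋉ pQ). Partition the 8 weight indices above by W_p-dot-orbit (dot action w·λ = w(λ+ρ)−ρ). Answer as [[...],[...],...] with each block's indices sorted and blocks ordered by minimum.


C ↔ A_3 under row/col permutation; |W(A_3)| = 24.

W_23-reps of the 8 weights in Ā_23 (same 3-coord order as C):

  λ_1 → (1, 6, 15);  λ_2 → (1, 6, 15);  λ_3 → (1, 6, 15);  λ_4 → (9, 0, 3);  λ_5 → (13, 1, 7);  λ_6 → (9, 0, 3);  λ_7 → (13, 1, 7);  λ_8 → (9, 0, 3)

Partition of {1..8} into 3 W_23-dot-orbits:

[[1, 2, 3], [4, 6, 8], [5, 7]]


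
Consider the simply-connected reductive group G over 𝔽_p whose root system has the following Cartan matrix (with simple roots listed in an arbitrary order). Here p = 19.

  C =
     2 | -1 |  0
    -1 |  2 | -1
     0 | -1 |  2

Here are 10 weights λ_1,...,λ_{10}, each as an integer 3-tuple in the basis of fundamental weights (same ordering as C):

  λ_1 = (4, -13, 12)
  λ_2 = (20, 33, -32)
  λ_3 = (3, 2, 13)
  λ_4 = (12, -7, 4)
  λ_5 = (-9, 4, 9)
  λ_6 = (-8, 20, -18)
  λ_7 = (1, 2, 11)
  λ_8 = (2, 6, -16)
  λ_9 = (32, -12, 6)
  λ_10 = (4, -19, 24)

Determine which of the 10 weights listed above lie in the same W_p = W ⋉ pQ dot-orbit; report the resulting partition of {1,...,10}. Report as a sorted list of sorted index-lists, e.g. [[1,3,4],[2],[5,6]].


Cartan matrix: type A_3 (|W|=24); un-permuting the 3 rows.

Folding the 10 weights λ_j+ρ into Ā_19 (reps in the given 3-coord order):

    1: (7, 5, 1)
    2: (2, 3, 12)
    3: (2, 3, 12)
    4: (7, 5, 1)
    5: (5, 3, 7)
    6: (2, 3, 12)
    7: (2, 3, 12)
    8: (5, 3, 7)
    9: (5, 3, 7)
    10: (7, 5, 1)

The 10 indices split into 3 linkage classes (same alcove rep ⇔ same W_19-dot-orbit):

[[1, 4, 10], [2, 3, 6, 7], [5, 8, 9]]


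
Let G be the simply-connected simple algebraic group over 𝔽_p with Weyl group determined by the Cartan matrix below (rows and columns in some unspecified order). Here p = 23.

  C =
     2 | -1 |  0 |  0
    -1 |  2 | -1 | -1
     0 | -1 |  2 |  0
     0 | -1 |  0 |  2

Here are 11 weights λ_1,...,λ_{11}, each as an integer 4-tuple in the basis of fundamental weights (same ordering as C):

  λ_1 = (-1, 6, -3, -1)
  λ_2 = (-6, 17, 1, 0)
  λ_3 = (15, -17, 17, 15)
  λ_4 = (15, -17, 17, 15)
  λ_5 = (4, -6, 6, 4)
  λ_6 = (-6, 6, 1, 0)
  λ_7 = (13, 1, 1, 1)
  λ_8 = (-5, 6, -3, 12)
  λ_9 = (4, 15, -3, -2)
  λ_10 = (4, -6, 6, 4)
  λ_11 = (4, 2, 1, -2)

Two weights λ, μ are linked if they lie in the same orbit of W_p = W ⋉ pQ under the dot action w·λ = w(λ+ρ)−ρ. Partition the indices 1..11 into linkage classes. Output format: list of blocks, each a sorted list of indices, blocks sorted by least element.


C ↔ D_4 under row/col permutation; |W(D_4)| = 192.

Each λ_j+ρ reduced to Ā_23; 4-tuples below use C's row order:

  λ_1 → (0, 5, 2, 0);  λ_2 → (5, 2, 2, 1);  λ_3 → (0, 5, 2, 0);  λ_4 → (0, 5, 2, 0);  λ_5 → (0, 5, 2, 0);  λ_6 → (5, 2, 2, 1);  λ_7 → (14, 2, 2, 2);  λ_8 → (4, 1, 2, 13);  λ_9 → (5, 2, 2, 1);  λ_10 → (0, 5, 2, 0);  λ_11 → (5, 2, 2, 1)

4 distinct reps among the 11 weights ⇒ 4 W_23-linkage classes:

[[1, 3, 4, 5, 10], [2, 6, 9, 11], [7], [8]]


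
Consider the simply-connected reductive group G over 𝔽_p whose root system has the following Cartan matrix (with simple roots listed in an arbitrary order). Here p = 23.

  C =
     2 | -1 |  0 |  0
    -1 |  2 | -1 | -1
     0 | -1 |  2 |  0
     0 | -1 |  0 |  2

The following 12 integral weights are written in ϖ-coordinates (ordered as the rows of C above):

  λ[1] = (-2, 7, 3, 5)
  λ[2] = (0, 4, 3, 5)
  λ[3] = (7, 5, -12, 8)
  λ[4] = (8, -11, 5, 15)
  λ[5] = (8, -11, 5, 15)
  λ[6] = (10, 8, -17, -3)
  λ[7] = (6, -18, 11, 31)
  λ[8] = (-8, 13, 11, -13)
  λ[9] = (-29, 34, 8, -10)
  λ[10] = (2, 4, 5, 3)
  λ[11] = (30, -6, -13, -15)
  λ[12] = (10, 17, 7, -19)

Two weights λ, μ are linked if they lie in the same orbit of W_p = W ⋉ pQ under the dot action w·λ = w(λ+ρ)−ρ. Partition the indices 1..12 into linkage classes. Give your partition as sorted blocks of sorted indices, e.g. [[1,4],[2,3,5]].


D_4 Cartan matrix, 4 simple roots permuted; ρ=(1,1,1,1).

Folding the 12 weights λ_j+ρ into Ā_23 (reps in the given 4-coord order):

  [1] (1, 5, 4, 6);  [2] (1, 5, 4, 6);  [3] (3, 5, 6, 4);  [4] (1, 5, 4, 6);  [5] (1, 5, 4, 6);  [6] (2, 2, 7, 7);  [7] (1, 5, 4, 6);  [8] (2, 2, 7, 7);  [9] (2, 2, 7, 7);  [10] (3, 5, 6, 4);  [11] (3, 5, 6, 4);  [12] (3, 5, 6, 4)

3 distinct reps among the 12 weights ⇒ 3 W_23-linkage classes:

[[1, 2, 4, 5, 7], [3, 10, 11, 12], [6, 8, 9]]


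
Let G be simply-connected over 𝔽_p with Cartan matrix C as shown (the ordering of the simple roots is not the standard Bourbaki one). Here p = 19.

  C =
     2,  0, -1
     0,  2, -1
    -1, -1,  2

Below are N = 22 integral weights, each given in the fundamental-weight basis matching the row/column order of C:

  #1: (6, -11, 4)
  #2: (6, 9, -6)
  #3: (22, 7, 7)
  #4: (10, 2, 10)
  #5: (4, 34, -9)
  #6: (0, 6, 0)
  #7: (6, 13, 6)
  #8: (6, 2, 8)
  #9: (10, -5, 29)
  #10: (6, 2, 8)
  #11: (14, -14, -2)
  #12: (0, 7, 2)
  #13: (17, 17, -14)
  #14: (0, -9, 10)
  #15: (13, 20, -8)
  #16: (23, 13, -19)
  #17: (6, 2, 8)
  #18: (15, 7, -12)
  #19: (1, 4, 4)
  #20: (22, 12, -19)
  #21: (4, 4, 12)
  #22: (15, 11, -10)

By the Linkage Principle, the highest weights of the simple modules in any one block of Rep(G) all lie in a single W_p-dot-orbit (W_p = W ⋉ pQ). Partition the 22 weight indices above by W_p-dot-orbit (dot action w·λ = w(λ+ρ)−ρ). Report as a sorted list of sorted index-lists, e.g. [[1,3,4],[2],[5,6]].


Dynkin diagram of C (from the 4 off-diagonal −1 entries): A_3.

W_19-reps of the 22 weights in Ā_19 (same 3-coord order as C):

  1: (2, 5, 5) · 2: (2, 5, 5) · 3: (1, 8, 3) · 4: (5, 3, 8) · 5: (5, 3, 8) · 6: (1, 7, 1) · 7: (2, 5, 5) · 8: (7, 3, 9) · 9: (1, 8, 3) · 10: (7, 3, 9) · 11: (1, 1, 13) · 12: (1, 8, 3) · 13: (1, 1, 13) · 14: (1, 8, 3) · 15: (2, 5, 5) · 16: (1, 1, 13) · 17: (7, 3, 9) · 18: (5, 3, 8) · 19: (2, 5, 5) · 20: (1, 1, 13) · 21: (1, 1, 13) · 22: (7, 3, 9)

The 22 indices split into 6 linkage classes (same alcove rep ⇔ same W_19-dot-orbit):

[[1, 2, 7, 15, 19], [3, 9, 12, 14], [4, 5, 18], [6], [8, 10, 17, 22], [11, 13, 16, 20, 21]]


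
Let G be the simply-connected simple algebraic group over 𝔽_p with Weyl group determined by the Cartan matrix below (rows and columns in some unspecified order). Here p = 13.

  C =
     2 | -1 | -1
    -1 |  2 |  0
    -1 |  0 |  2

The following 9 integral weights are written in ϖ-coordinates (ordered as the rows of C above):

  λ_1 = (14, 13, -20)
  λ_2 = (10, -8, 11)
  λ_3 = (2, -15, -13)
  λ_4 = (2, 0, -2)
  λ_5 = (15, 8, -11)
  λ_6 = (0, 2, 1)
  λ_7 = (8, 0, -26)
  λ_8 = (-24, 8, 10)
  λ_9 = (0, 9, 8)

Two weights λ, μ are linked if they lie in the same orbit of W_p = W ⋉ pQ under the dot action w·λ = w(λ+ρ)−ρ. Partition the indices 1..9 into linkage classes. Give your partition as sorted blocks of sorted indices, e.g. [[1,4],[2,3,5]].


Cartan matrix: type A_3 (|W|=24); un-permuting the 3 rows.

Folding the 9 weights λ_j+ρ into Ā_13 (reps in the given 3-coord order):

  λ_1 → (1, 3, 2) · λ_2 → (1, 3, 2) · λ_3 → (2, 1, 1) · λ_4 → (2, 1, 1) · λ_5 → (1, 3, 2) · λ_6 → (1, 3, 2) · λ_7 → (2, 1, 1) · λ_8 → (2, 1, 1) · λ_9 → (1, 3, 2)

Partition of {1..9} into 2 W_13-dot-orbits:

[[1, 2, 5, 6, 9], [3, 4, 7, 8]]


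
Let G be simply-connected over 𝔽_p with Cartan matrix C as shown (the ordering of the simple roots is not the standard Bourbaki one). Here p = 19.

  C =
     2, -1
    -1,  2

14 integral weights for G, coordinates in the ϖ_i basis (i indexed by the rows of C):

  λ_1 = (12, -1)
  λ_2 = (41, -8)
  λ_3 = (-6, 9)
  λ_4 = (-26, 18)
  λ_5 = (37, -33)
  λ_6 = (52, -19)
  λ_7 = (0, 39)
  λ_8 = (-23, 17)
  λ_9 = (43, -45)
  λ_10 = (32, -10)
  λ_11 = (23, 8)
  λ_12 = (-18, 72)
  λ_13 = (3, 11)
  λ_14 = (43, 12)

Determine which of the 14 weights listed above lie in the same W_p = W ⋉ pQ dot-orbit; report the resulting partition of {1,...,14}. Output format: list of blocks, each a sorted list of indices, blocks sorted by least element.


Dynkin diagram of C (from the 2 off-diagonal −1 entries): A_2.

Ā_19 reps of the 14 weights (A_2, coords as presented):

  λ_1 → (13, 0)
  λ_2 → (4, 12)
  λ_3 → (5, 5)
  λ_4 → (13, 0)
  λ_5 → (13, 0)
  λ_6 → (15, 1)
  λ_7 → (16, 1)
  λ_8 → (15, 1)
  λ_9 → (13, 0)
  λ_10 → (5, 5)
  λ_11 → (5, 5)
  λ_12 → (16, 1)
  λ_13 → (4, 12)
  λ_14 → (13, 0)

Grouping the 14 weights by Ā_19-representative: 5 linkage classes.

[[1, 4, 5, 9, 14], [2, 13], [3, 10, 11], [6, 8], [7, 12]]


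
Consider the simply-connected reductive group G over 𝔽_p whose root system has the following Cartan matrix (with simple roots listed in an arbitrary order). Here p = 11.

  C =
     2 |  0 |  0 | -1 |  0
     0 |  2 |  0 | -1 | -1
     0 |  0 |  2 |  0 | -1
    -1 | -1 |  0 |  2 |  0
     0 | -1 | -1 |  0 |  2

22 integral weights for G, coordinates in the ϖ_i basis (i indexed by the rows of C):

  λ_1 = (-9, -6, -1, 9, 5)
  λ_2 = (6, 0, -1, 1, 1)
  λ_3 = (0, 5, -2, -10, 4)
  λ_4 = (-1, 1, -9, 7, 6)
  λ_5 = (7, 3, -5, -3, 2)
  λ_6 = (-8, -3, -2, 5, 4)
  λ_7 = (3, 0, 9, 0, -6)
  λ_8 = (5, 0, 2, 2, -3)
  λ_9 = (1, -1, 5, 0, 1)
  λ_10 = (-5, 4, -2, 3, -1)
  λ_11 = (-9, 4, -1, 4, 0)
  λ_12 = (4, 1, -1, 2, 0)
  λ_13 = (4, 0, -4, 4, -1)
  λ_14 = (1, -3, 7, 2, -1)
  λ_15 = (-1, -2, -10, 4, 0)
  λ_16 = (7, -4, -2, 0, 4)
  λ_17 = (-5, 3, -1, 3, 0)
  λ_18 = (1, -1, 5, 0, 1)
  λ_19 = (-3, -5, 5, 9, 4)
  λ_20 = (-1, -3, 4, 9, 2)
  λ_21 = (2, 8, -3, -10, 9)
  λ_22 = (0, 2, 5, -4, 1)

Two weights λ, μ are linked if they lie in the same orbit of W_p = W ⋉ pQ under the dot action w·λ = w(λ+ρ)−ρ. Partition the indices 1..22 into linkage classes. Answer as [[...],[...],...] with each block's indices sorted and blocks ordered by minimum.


Root system A_5: the 5×5 matrix C matches after relabeling.

Alcove-folded reps (p=11, 22 weights, presented ϖ-order):

  λ_1+ρ ↦ (5, 2, 0, 3, 1) · λ_2+ρ ↦ (6, 1, 1, 2, 1) · λ_3+ρ ↦ (6, 1, 1, 2, 1) · λ_4+ρ ↦ (6, 1, 1, 2, 1) · λ_5+ρ ↦ (4, 1, 1, 2, 1) · λ_6+ρ ↦ (4, 1, 1, 2, 1) · λ_7+ρ ↦ (1, 1, 5, 3, 1) · λ_8+ρ ↦ (6, 1, 1, 2, 1) · λ_9+ρ ↦ (2, 0, 6, 1, 2) · λ_10+ρ ↦ (4, 4, 0, 0, 1) · λ_11+ρ ↦ (5, 2, 0, 3, 1) · λ_12+ρ ↦ (5, 2, 0, 3, 1) · λ_13+ρ ↦ (5, 2, 0, 3, 1) · λ_14+ρ ↦ (2, 0, 6, 1, 2) · λ_15+ρ ↦ (4, 4, 0, 0, 1) · λ_16+ρ ↦ (6, 1, 1, 2, 1) · λ_17+ρ ↦ (4, 4, 0, 0, 1) · λ_18+ρ ↦ (2, 0, 6, 1, 2) · λ_19+ρ ↦ (4, 4, 0, 0, 1) · λ_20+ρ ↦ (5, 2, 0, 3, 1) · λ_21+ρ ↦ (2, 0, 6, 1, 2) · λ_22+ρ ↦ (2, 0, 6, 1, 2)

Grouping the 22 weights by Ā_11-representative: 6 linkage classes.

[[1, 11, 12, 13, 20], [2, 3, 4, 8, 16], [5, 6], [7], [9, 14, 18, 21, 22], [10, 15, 17, 19]]


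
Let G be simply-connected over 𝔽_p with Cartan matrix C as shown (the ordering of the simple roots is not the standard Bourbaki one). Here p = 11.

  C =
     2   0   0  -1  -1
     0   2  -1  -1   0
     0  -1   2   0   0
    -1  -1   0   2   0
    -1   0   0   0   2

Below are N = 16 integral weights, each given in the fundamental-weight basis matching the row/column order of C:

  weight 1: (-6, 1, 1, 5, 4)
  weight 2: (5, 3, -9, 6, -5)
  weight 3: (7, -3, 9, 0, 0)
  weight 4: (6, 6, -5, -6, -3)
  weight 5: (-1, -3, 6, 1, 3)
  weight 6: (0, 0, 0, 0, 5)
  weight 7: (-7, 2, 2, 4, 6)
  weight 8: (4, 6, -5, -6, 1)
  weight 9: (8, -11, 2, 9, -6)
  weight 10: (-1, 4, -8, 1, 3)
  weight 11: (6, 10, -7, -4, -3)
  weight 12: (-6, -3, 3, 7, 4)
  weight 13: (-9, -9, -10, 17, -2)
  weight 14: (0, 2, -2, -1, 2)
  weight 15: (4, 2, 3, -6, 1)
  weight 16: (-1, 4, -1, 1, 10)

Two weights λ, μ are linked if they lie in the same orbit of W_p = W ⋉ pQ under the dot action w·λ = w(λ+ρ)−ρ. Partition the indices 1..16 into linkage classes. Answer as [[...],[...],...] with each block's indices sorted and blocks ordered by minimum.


C ↔ A_5 under row/col permutation; |W(A_5)| = 720.

Each λ_j+ρ reduced to Ā_11; 5-tuples below use C's row order:

  λ_1+ρ ↦ (5, 2, 2, 1, 0);  λ_2+ρ ↦ (0, 2, 2, 3, 2);  λ_3+ρ ↦ (1, 1, 1, 1, 6);  λ_4+ρ ↦ (0, 2, 2, 3, 2);  λ_5+ρ ↦ (0, 2, 5, 0, 4);  λ_6+ρ ↦ (1, 1, 1, 1, 6);  λ_7+ρ ↦ (5, 2, 2, 1, 0);  λ_8+ρ ↦ (0, 2, 2, 3, 2);  λ_9+ρ ↦ (1, 2, 1, 0, 3);  λ_10+ρ ↦ (0, 2, 5, 0, 4);  λ_11+ρ ↦ (0, 2, 2, 3, 2);  λ_12+ρ ↦ (5, 2, 2, 1, 0);  λ_13+ρ ↦ (1, 1, 1, 1, 6);  λ_14+ρ ↦ (1, 2, 1, 0, 3);  λ_15+ρ ↦ (0, 2, 2, 3, 2);  λ_16+ρ ↦ (0, 2, 5, 0, 4)

These 16 weights hit 5 W_11-dot-orbits; sizes (3, 5, 3, 3, 2):

[[1, 7, 12], [2, 4, 8, 11, 15], [3, 6, 13], [5, 10, 16], [9, 14]]


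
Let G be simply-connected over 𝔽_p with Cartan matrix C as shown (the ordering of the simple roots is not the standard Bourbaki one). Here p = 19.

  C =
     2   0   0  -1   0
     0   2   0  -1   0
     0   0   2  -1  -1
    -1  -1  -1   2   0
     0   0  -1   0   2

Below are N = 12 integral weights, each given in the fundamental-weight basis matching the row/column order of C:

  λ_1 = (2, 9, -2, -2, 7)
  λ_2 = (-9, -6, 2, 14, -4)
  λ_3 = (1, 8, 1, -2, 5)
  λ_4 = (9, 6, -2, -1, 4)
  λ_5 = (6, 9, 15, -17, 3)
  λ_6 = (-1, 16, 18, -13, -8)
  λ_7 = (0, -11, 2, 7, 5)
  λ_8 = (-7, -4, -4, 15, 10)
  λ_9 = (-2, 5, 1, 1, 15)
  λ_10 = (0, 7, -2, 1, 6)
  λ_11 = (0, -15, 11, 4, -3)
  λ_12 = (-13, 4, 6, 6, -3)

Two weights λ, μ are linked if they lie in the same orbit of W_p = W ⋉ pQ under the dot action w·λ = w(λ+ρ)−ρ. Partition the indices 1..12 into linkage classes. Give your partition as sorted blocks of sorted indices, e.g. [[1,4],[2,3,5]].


Root system D_5: the 5×5 matrix C matches after relabeling.

Each λ_j+ρ reduced to Ā_19; 5-tuples below use C's row order:

    λ_1+ρ ↦ (1, 8, 1, 1, 6)
    λ_2+ρ ↦ (8, 5, 1, 1, 2)
    λ_3+ρ ↦ (1, 8, 1, 1, 6)
    λ_4+ρ ↦ (8, 5, 1, 1, 2)
    λ_5+ρ ↦ (8, 5, 1, 1, 2)
    λ_6+ρ ↦ (7, 0, 0, 5, 2)
    λ_7+ρ ↦ (1, 8, 1, 1, 6)
    λ_8+ρ ↦ (1, 2, 3, 3, 1)
    λ_9+ρ ↦ (6, 1, 1, 0, 8)
    λ_10+ρ ↦ (1, 8, 1, 1, 6)
    λ_11+ρ ↦ (8, 5, 1, 1, 2)
    λ_12+ρ ↦ (7, 0, 0, 5, 2)

Partition of {1..12} into 5 W_19-dot-orbits:

[[1, 3, 7, 10], [2, 4, 5, 11], [6, 12], [8], [9]]


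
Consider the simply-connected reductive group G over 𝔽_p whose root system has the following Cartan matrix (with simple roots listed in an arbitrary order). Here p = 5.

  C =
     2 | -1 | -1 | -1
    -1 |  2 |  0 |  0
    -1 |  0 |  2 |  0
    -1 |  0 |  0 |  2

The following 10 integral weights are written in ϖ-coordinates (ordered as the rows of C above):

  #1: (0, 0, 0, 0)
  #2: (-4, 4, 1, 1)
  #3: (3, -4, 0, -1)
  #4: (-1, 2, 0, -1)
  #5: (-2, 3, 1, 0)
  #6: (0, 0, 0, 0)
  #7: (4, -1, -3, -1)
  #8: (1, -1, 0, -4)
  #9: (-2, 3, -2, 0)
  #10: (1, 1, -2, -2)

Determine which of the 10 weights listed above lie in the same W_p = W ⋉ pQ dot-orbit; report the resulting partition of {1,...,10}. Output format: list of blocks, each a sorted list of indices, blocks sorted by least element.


C ↔ D_4 under row/col permutation; |W(D_4)| = 192.

Alcove-folded reps (p=5, 10 weights, presented ϖ-order):

    λ_1 → (1, 1, 1, 1)
    λ_2 → (0, 2, 1, 1)
    λ_3 → (0, 3, 1, 0)
    λ_4 → (0, 3, 1, 0)
    λ_5 → (0, 3, 1, 0)
    λ_6 → (1, 1, 1, 1)
    λ_7 → (0, 0, 2, 0)
    λ_8 → (0, 1, 0, 2)
    λ_9 → (0, 2, 1, 1)
    λ_10 → (0, 2, 1, 1)

5 distinct reps among the 10 weights ⇒ 5 W_5-linkage classes:

[[1, 6], [2, 9, 10], [3, 4, 5], [7], [8]]


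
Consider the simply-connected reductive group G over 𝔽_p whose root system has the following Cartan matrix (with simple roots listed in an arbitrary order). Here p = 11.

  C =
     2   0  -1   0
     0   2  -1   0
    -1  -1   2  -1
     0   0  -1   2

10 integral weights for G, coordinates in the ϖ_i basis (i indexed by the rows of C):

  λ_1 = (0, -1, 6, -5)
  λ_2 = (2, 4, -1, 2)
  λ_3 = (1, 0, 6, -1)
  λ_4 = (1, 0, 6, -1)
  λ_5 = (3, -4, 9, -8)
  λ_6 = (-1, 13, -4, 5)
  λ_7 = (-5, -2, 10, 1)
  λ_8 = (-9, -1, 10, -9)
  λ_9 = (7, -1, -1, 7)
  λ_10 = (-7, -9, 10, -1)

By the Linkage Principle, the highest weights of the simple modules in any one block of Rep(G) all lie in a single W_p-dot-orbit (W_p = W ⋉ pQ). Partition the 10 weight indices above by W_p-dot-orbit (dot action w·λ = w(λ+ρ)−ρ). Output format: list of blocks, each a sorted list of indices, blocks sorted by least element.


Cartan matrix: type D_4 (|W|=192); un-permuting the 4 rows.

Ā_11 reps of the 10 weights (D_4, coords as presented):

  [1] (1, 0, 3, 4) · [2] (3, 5, 0, 3) · [3] (2, 1, 1, 0) · [4] (2, 1, 1, 0) · [5] (1, 0, 3, 4) · [6] (3, 5, 0, 3) · [7] (2, 1, 1, 0) · [8] (3, 5, 0, 3) · [9] (3, 5, 0, 3) · [10] (3, 5, 0, 3)

Linkage partition of the 10 weights (3 classes, p=11):

[[1, 5], [2, 6, 8, 9, 10], [3, 4, 7]]


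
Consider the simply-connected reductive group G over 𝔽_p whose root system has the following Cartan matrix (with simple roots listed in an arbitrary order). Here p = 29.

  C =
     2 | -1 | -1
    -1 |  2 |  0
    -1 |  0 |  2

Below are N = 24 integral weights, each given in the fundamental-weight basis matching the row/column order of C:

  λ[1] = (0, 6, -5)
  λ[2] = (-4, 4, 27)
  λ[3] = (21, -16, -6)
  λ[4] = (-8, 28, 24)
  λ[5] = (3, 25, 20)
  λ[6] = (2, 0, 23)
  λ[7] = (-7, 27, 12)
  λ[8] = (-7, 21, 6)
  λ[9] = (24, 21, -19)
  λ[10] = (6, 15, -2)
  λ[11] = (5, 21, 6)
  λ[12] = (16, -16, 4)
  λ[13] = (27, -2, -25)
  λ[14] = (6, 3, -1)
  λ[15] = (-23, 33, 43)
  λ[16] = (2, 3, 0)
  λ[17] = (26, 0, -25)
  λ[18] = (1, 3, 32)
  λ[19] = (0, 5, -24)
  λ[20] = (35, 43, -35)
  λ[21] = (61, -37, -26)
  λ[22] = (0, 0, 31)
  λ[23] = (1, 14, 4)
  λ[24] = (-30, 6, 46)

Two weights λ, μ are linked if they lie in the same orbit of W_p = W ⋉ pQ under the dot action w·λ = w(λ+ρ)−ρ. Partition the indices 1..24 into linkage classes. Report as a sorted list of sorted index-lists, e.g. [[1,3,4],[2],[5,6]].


Root system A_3: the 3×3 matrix C matches after relabeling.

Each λ_j+ρ reduced to Ā_29; 3-tuples below use C's row order:

  [1] (3, 4, 1);  [2] (3, 1, 24);  [3] (2, 15, 5);  [4] (7, 4, 0);  [5] (3, 4, 1);  [6] (3, 1, 24);  [7] (6, 16, 1);  [8] (6, 16, 1);  [9] (7, 4, 0);  [10] (6, 16, 1);  [11] (6, 16, 1);  [12] (2, 15, 5);  [13] (3, 1, 24);  [14] (7, 4, 0);  [15] (2, 15, 5);  [16] (3, 4, 1);  [17] (3, 1, 24);  [18] (4, 2, 19);  [19] (6, 16, 1);  [20] (2, 15, 5);  [21] (3, 4, 1);  [22] (3, 1, 24);  [23] (2, 15, 5);  [24] (7, 4, 0)

Grouping the 24 weights by Ā_29-representative: 6 linkage classes.

[[1, 5, 16, 21], [2, 6, 13, 17, 22], [3, 12, 15, 20, 23], [4, 9, 14, 24], [7, 8, 10, 11, 19], [18]]


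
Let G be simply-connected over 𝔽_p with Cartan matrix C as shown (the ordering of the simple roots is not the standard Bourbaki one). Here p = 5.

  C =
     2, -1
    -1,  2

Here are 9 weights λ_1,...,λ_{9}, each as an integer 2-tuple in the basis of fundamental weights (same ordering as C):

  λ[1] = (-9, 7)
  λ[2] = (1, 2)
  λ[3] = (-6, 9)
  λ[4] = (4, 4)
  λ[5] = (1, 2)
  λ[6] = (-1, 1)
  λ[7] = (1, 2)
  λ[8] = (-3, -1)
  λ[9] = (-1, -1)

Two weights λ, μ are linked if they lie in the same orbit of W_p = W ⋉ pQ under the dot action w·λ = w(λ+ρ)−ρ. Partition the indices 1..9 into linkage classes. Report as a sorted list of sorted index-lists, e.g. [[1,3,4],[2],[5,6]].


Dynkin diagram of C (from the 2 off-diagonal −1 entries): A_2.

W_5-reps of the 9 weights in Ā_5 (same 2-coord order as C):

    λ_1 → (2, 3)
    λ_2 → (2, 3)
    λ_3 → (0, 0)
    λ_4 → (0, 0)
    λ_5 → (2, 3)
    λ_6 → (0, 2)
    λ_7 → (2, 3)
    λ_8 → (0, 2)
    λ_9 → (0, 0)

Linkage partition of the 9 weights (3 classes, p=5):

[[1, 2, 5, 7], [3, 4, 9], [6, 8]]


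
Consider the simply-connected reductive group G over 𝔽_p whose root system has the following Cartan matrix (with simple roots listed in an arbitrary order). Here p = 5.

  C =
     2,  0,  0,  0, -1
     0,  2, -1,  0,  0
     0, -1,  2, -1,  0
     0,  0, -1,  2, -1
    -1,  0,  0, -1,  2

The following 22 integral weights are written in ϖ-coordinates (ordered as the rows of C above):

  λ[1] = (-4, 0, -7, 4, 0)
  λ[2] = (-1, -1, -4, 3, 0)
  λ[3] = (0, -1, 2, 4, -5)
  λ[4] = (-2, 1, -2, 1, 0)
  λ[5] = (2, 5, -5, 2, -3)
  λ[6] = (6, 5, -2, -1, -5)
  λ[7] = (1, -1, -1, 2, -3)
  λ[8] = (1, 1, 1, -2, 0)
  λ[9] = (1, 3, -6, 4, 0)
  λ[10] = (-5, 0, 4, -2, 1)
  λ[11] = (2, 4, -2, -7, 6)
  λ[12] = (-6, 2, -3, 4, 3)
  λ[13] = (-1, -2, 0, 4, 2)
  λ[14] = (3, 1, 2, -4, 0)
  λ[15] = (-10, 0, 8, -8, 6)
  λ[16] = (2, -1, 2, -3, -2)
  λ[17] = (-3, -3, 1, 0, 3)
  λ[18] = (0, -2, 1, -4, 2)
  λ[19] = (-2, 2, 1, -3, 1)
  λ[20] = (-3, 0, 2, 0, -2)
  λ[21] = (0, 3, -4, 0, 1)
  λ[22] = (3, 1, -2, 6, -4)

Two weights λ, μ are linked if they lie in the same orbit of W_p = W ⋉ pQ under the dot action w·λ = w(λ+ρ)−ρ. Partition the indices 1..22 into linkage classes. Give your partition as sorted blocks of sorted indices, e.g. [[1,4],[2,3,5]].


C ↔ A_5 under row/col permutation; |W(A_5)| = 720.

λ_j+ρ reflected into Ā_5 (⟨·,θ^∨⟩≤5); 5-tuples as given:

  λ_1 → (1, 2, 2, 0, 0);  λ_2 → (0, 3, 0, 1, 1);  λ_3 → (0, 3, 0, 1, 1);  λ_4 → (1, 1, 1, 1, 0);  λ_5 → (1, 1, 1, 2, 0);  λ_6 → (1, 2, 2, 0, 0);  λ_7 → (0, 0, 0, 1, 2);  λ_8 → (1, 1, 1, 1, 0);  λ_9 → (1, 2, 2, 0, 0);  λ_10 → (1, 1, 1, 2, 0);  λ_11 → (0, 3, 0, 1, 1);  λ_12 → (1, 2, 2, 0, 0);  λ_13 → (0, 3, 0, 1, 1);  λ_14 → (0, 0, 0, 1, 2);  λ_15 → (1, 2, 2, 0, 0);  λ_16 → (0, 0, 0, 1, 2);  λ_17 → (0, 0, 0, 1, 2);  λ_18 → (1, 1, 1, 1, 0);  λ_19 → (0, 3, 0, 1, 1);  λ_20 → (1, 1, 1, 2, 0);  λ_21 → (1, 1, 1, 2, 0);  λ_22 → (1, 1, 1, 1, 0)

Linkage partition of the 22 weights (5 classes, p=5):

[[1, 6, 9, 12, 15], [2, 3, 11, 13, 19], [4, 8, 18, 22], [5, 10, 20, 21], [7, 14, 16, 17]]


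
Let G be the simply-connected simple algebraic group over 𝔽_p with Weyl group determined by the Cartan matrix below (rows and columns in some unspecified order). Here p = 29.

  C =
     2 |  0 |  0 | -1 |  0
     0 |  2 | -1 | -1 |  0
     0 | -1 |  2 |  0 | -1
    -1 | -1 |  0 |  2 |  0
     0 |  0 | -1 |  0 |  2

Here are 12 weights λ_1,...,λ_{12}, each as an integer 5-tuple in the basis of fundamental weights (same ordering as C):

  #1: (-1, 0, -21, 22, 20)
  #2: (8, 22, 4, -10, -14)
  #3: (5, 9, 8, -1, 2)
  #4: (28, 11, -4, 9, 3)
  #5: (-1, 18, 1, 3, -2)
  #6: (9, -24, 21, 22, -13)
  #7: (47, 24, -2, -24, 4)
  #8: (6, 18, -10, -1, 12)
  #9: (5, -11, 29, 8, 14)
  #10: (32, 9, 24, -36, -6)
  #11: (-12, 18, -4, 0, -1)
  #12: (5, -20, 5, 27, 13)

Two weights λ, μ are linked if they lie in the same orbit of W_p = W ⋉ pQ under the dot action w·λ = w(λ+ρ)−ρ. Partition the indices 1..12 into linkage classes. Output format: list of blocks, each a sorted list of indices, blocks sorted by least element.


A_5 Cartan matrix, 5 simple roots permuted; ρ=(1,1,1,1,1).

W_29-reps of the 12 weights in Ā_29 (same 5-coord order as C):

    [1] (0, 19, 1, 4, 1)
    [2] (0, 6, 8, 9, 5)
    [3] (6, 10, 9, 0, 3)
    [4] (6, 10, 9, 0, 3)
    [5] (0, 19, 1, 4, 1)
    [6] (6, 10, 9, 0, 3)
    [7] (0, 19, 1, 4, 1)
    [8] (6, 10, 9, 0, 3)
    [9] (0, 6, 8, 9, 5)
    [10] (0, 19, 1, 4, 1)
    [11] (1, 6, 0, 10, 3)
    [12] (0, 6, 8, 9, 5)

The 12 indices split into 4 linkage classes (same alcove rep ⇔ same W_29-dot-orbit):

[[1, 5, 7, 10], [2, 9, 12], [3, 4, 6, 8], [11]]


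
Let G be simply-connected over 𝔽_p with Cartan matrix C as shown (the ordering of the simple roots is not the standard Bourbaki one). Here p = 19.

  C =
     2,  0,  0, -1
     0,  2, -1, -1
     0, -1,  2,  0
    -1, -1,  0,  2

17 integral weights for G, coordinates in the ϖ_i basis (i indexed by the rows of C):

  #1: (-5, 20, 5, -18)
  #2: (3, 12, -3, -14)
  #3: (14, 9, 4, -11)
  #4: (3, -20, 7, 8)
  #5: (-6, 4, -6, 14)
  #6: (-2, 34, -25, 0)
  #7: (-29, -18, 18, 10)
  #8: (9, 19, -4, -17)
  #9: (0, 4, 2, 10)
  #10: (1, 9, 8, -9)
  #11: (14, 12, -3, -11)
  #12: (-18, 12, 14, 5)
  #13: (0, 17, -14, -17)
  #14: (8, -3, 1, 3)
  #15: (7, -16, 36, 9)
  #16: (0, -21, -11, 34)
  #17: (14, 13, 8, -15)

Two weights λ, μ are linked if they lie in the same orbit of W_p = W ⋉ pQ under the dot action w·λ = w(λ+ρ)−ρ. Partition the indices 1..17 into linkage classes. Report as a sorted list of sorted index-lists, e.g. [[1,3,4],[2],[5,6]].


Dynkin diagram of C (from the 6 off-diagonal −1 entries): A_4.

Folding the 17 weights λ_j+ρ into Ā_19 (reps in the given 4-coord order):

  [1] (9, 2, 0, 2);  [2] (9, 2, 0, 2);  [3] (4, 0, 4, 10);  [4] (6, 2, 9, 2);  [5] (4, 0, 4, 10);  [6] (0, 5, 2, 11);  [7] (9, 2, 0, 2);  [8] (5, 1, 2, 10);  [9] (0, 5, 2, 11);  [10] (6, 2, 9, 2);  [11] (5, 1, 2, 10);  [12] (9, 2, 0, 2);  [13] (5, 1, 2, 10);  [14] (9, 2, 0, 2);  [15] (5, 1, 2, 10);  [16] (5, 1, 2, 10);  [17] (4, 0, 4, 10)

Partition of {1..17} into 5 W_19-dot-orbits:

[[1, 2, 7, 12, 14], [3, 5, 17], [4, 10], [6, 9], [8, 11, 13, 15, 16]]


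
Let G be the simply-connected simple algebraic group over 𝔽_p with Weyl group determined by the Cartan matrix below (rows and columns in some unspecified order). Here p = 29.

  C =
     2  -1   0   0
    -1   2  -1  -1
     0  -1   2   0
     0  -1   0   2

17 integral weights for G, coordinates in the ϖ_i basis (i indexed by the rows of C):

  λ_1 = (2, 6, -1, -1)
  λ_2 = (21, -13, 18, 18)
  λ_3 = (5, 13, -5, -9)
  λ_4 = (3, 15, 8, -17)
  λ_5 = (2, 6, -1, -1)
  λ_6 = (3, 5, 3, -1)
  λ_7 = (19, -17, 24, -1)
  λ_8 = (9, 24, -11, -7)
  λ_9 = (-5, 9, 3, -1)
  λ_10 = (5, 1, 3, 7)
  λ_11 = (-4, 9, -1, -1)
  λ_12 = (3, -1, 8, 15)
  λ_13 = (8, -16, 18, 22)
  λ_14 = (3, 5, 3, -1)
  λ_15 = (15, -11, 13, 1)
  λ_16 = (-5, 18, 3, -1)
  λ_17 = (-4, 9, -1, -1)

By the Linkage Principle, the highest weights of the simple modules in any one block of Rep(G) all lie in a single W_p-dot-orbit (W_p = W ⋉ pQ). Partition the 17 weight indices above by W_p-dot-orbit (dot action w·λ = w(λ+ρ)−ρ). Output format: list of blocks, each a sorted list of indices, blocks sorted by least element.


Cartan matrix: type D_4 (|W|=192); un-permuting the 4 rows.

Folding the 17 weights λ_j+ρ into Ā_29 (reps in the given 4-coord order):

  1: (3, 7, 0, 0)
  2: (3, 7, 0, 0)
  3: (6, 2, 4, 8)
  4: (4, 0, 9, 16)
  5: (3, 7, 0, 0)
  6: (4, 6, 4, 0)
  7: (4, 0, 9, 16)
  8: (4, 6, 4, 0)
  9: (4, 6, 4, 0)
  10: (6, 2, 4, 8)
  11: (3, 7, 0, 0)
  12: (4, 0, 9, 16)
  13: (6, 2, 4, 8)
  14: (4, 6, 4, 0)
  15: (6, 2, 4, 8)
  16: (4, 6, 4, 0)
  17: (3, 7, 0, 0)

4 distinct reps among the 17 weights ⇒ 4 W_29-linkage classes:

[[1, 2, 5, 11, 17], [3, 10, 13, 15], [4, 7, 12], [6, 8, 9, 14, 16]]


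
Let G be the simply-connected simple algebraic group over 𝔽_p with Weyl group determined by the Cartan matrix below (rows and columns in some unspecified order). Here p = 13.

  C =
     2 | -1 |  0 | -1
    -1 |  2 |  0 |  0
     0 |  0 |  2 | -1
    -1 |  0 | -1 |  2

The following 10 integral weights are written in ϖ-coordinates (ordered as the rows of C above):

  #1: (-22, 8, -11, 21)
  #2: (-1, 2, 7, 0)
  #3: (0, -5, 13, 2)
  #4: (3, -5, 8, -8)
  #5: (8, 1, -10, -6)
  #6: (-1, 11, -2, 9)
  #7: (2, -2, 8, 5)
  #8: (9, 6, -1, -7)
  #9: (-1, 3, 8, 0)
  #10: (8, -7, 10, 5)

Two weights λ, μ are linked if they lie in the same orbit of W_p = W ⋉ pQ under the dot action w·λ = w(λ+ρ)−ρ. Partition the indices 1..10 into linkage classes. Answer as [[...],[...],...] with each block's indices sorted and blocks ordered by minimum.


Cartan matrix: type A_4 (|W|=120); un-permuting the 4 rows.

W_13-reps of the 10 weights in Ā_13 (same 4-coord order as C):

  1: (0, 3, 8, 1);  2: (0, 3, 8, 1);  3: (0, 3, 8, 1);  4: (4, 3, 2, 0);  5: (2, 2, 4, 4);  6: (0, 3, 8, 1);  7: (2, 2, 4, 4);  8: (4, 3, 2, 0);  9: (0, 3, 8, 1);  10: (4, 3, 2, 0)

Grouping the 10 weights by Ā_13-representative: 3 linkage classes.

[[1, 2, 3, 6, 9], [4, 8, 10], [5, 7]]


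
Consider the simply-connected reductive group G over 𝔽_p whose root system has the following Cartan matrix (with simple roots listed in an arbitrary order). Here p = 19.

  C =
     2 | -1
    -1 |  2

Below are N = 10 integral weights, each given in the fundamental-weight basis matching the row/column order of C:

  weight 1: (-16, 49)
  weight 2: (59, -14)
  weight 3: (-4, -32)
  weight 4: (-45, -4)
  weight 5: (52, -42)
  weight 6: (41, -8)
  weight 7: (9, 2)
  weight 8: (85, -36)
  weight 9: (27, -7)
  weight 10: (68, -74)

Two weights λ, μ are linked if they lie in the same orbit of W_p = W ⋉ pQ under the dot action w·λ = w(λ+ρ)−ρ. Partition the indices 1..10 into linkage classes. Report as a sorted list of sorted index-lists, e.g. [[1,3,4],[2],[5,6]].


Root system A_2: the 2×2 matrix C matches after relabeling.

W_19-reps of the 10 weights in Ā_19 (same 2-coord order as C):

  λ_1 → (4, 12)
  λ_2 → (10, 3)
  λ_3 → (4, 12)
  λ_4 → (10, 3)
  λ_5 → (4, 12)
  λ_6 → (4, 12)
  λ_7 → (10, 3)
  λ_8 → (10, 3)
  λ_9 → (10, 3)
  λ_10 → (4, 12)

These 10 weights hit 2 W_19-dot-orbits; sizes (5, 5):

[[1, 3, 5, 6, 10], [2, 4, 7, 8, 9]]


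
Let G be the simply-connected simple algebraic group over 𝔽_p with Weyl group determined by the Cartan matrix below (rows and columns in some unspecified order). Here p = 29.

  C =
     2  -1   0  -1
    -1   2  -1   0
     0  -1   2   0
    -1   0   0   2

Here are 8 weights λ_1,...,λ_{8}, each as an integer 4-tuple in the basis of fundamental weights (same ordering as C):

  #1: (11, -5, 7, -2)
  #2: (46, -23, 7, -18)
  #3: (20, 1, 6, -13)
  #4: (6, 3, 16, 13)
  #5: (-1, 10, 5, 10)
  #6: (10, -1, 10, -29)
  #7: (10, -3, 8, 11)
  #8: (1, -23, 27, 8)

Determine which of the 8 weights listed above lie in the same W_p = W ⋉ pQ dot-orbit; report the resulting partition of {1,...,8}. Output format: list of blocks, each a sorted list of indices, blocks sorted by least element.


A_4 Cartan matrix, 4 simple roots permuted; ρ=(1,1,1,1).

λ_j+ρ reflected into Ā_29 (⟨·,θ^∨⟩≤29); 4-tuples as given:

  1: (7, 4, 4, 1)
  2: (7, 4, 4, 1)
  3: (9, 2, 6, 11)
  4: (7, 4, 4, 1)
  5: (0, 11, 6, 11)
  6: (0, 11, 6, 11)
  7: (9, 2, 6, 11)
  8: (9, 2, 6, 11)

The 8 indices split into 3 linkage classes (same alcove rep ⇔ same W_29-dot-orbit):

[[1, 2, 4], [3, 7, 8], [5, 6]]


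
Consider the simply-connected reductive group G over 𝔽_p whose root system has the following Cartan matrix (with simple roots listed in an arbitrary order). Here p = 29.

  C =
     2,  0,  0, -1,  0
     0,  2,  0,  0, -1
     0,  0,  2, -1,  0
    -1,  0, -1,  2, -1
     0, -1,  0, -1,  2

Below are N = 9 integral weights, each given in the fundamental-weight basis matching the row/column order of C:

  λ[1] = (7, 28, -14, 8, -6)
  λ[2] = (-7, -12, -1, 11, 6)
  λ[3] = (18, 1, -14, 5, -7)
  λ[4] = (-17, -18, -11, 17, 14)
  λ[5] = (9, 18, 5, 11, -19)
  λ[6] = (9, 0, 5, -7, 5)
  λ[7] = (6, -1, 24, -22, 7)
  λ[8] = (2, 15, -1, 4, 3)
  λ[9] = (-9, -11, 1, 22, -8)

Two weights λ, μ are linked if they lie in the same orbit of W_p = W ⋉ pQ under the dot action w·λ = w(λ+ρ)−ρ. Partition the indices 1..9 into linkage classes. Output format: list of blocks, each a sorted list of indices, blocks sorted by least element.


Root system D_5: the 5×5 matrix C matches after relabeling.

Ā_29 reps of the 9 weights (D_5, coords as presented):

    λ_1+ρ ↦ (3, 12, 0, 1, 4)
    λ_2+ρ ↦ (6, 7, 0, 2, 4)
    λ_3+ρ ↦ (6, 7, 0, 2, 4)
    λ_4+ρ ↦ (6, 7, 0, 2, 4)
    λ_5+ρ ↦ (4, 1, 0, 6, 0)
    λ_6+ρ ↦ (4, 1, 0, 6, 0)
    λ_7+ρ ↦ (6, 7, 0, 2, 4)
    λ_8+ρ ↦ (3, 12, 0, 1, 4)
    λ_9+ρ ↦ (6, 7, 0, 2, 4)

Partition of {1..9} into 3 W_29-dot-orbits:

[[1, 8], [2, 3, 4, 7, 9], [5, 6]]
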